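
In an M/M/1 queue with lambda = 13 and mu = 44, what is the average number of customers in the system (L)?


rho = 13/44; L = rho/(1-rho) = 0.42

0.42


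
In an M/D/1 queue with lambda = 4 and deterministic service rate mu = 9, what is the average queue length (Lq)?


M/D/1: Lq = rho^2 / (2*(1-rho)) where rho = 4/9; Lq = 0.18

0.18


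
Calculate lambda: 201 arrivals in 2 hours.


lambda = total arrivals / time = 201 / 2 = 100.5 per hour

100.5 per hour


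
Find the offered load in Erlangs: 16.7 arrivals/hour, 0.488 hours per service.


Offered load a = lambda * E[S] = 16.7 * 0.488 = 8.15 Erlangs

8.15 Erlangs


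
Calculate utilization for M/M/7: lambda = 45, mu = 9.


rho = lambda/(c*mu) = 45/(7*9) = 0.7143

0.7143


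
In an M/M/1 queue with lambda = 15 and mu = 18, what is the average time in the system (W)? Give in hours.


W = 1/(mu - lambda) = 1/(18 - 15) = 0.3333 hours

0.3333 hours


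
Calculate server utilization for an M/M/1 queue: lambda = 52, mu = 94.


rho = lambda/mu = 52/94 = 0.5532

0.5532


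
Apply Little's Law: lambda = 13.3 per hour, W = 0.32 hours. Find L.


L = lambda * W = 13.3 * 0.32 = 4.26

4.26


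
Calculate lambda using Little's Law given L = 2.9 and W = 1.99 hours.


lambda = L / W = 2.9 / 1.99 = 1.46 per hour

1.46 per hour


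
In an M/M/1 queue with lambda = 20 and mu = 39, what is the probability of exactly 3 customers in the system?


rho = 20/39; P(n) = (1-rho)*rho^n = (1-20/39)*(20/39)^3 = 0.0657

0.0657


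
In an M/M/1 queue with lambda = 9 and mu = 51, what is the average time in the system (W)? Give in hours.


W = 1/(mu - lambda) = 1/(51 - 9) = 0.0238 hours

0.0238 hours


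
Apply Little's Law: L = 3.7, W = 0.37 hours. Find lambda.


lambda = L / W = 3.7 / 0.37 = 10.0 per hour

10.0 per hour


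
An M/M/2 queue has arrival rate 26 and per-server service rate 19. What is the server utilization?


rho = lambda/(c*mu) = 26/(2*19) = 0.6842

0.6842


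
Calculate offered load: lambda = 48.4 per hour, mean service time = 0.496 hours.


Offered load a = lambda * E[S] = 48.4 * 0.496 = 24.01 Erlangs

24.01 Erlangs


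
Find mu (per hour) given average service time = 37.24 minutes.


mu = 60 / avg_service_time = 60 / 37.24 = 1.61 per hour

1.61 per hour


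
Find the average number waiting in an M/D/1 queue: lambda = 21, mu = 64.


M/D/1: Lq = rho^2 / (2*(1-rho)) where rho = 21/64; Lq = 0.08

0.08


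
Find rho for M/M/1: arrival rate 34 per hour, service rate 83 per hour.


rho = lambda/mu = 34/83 = 0.4096

0.4096


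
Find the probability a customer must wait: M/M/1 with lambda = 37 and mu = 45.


P(wait) = rho = lambda/mu = 37/45 = 0.8222

0.8222


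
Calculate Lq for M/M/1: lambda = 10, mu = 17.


rho = 10/17; Lq = rho^2/(1-rho) = 0.84

0.84


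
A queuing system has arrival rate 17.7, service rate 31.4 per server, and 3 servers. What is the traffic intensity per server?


rho = lambda / (c * mu) = 17.7 / (3 * 31.4) = 0.1879

0.1879


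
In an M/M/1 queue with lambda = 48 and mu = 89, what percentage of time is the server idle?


Idle fraction = (1 - rho) * 100 = (1 - 48/89) * 100 = 46.1%

46.1%


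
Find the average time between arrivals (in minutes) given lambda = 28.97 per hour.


Mean interarrival time = 60/lambda = 60/28.97 = 2.07 minutes

2.07 minutes


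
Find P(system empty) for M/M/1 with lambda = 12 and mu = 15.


P0 = 1 - rho = 1 - 12/15 = 0.2

0.2


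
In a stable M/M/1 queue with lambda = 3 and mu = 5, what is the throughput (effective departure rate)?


For a stable queue (lambda < mu), throughput = lambda = 3 per hour

3 per hour


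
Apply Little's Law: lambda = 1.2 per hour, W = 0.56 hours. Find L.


L = lambda * W = 1.2 * 0.56 = 0.67

0.67


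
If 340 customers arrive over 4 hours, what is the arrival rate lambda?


lambda = total arrivals / time = 340 / 4 = 85.0 per hour

85.0 per hour


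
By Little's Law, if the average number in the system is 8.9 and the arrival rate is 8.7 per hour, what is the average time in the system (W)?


W = L / lambda = 8.9 / 8.7 = 1.023 hours

1.023 hours


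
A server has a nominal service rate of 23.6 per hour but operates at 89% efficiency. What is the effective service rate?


Effective rate = mu * efficiency = 23.6 * 0.89 = 21.0 per hour

21.0 per hour


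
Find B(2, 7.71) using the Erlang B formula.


B(N,A) = (A^N/N!) / sum(A^k/k!, k=0..N) with N=2, A=7.71 = 0.7734

0.7734


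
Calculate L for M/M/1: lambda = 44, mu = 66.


rho = 44/66; L = rho/(1-rho) = 2.0

2.0


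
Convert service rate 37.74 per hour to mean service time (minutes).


Mean service time = 60/mu = 60/37.74 = 1.59 minutes

1.59 minutes


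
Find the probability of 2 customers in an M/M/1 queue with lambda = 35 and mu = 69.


rho = 35/69; P(n) = (1-rho)*rho^n = (1-35/69)*(35/69)^2 = 0.1268

0.1268


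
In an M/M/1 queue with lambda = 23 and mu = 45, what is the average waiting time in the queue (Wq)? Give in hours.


rho = 23/45; Wq = rho/(mu - lambda) = 0.0232 hours

0.0232 hours


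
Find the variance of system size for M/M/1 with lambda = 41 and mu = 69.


rho = 41/69; Var(N) = rho/(1-rho)^2 = 3.61

3.61


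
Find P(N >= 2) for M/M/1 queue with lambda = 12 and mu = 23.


P(N >= 2) = rho^2 = (12/23)^2 = 0.2722

0.2722


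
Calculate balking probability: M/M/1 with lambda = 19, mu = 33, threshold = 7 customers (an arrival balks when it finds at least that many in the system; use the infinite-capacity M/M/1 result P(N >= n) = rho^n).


P(N >= 7) = rho^7 = (19/33)^7 = 0.021

0.021


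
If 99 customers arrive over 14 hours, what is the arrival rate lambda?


lambda = total arrivals / time = 99 / 14 = 7.07 per hour

7.07 per hour


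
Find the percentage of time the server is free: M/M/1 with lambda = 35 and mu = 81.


Idle fraction = (1 - rho) * 100 = (1 - 35/81) * 100 = 56.8%

56.8%


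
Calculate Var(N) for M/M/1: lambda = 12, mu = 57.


rho = 12/57; Var(N) = rho/(1-rho)^2 = 0.34

0.34


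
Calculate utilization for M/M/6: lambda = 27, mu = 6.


rho = lambda/(c*mu) = 27/(6*6) = 0.75

0.75


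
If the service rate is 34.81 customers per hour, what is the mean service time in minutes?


Mean service time = 60/mu = 60/34.81 = 1.72 minutes

1.72 minutes


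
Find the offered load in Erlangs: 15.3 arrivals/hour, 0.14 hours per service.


Offered load a = lambda * E[S] = 15.3 * 0.14 = 2.14 Erlangs

2.14 Erlangs


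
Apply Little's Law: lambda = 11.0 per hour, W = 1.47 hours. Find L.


L = lambda * W = 11.0 * 1.47 = 16.17

16.17


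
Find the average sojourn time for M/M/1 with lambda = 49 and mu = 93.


W = 1/(mu - lambda) = 1/(93 - 49) = 0.0227 hours

0.0227 hours


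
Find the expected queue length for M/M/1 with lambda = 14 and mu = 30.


rho = 14/30; Lq = rho^2/(1-rho) = 0.41

0.41


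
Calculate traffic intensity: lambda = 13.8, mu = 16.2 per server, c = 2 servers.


rho = lambda / (c * mu) = 13.8 / (2 * 16.2) = 0.4259

0.4259


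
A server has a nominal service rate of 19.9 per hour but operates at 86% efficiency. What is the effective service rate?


Effective rate = mu * efficiency = 19.9 * 0.86 = 17.11 per hour

17.11 per hour


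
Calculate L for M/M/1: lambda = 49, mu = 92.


rho = 49/92; L = rho/(1-rho) = 1.14

1.14


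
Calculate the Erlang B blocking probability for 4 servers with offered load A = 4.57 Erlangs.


B(N,A) = (A^N/N!) / sum(A^k/k!, k=0..N) with N=4, A=4.57 = 0.3628

0.3628


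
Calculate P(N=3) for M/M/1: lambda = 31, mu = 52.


rho = 31/52; P(n) = (1-rho)*rho^n = (1-31/52)*(31/52)^3 = 0.0856

0.0856


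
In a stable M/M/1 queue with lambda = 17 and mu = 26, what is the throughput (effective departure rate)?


For a stable queue (lambda < mu), throughput = lambda = 17 per hour

17 per hour


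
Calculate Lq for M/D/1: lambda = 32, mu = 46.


M/D/1: Lq = rho^2 / (2*(1-rho)) where rho = 32/46; Lq = 0.8

0.8


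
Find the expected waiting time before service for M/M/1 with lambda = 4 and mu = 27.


rho = 4/27; Wq = rho/(mu - lambda) = 0.0064 hours

0.0064 hours


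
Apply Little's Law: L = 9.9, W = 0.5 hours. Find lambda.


lambda = L / W = 9.9 / 0.5 = 19.8 per hour

19.8 per hour


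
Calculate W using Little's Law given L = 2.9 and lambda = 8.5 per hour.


W = L / lambda = 2.9 / 8.5 = 0.3412 hours

0.3412 hours


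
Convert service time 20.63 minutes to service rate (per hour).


mu = 60 / avg_service_time = 60 / 20.63 = 2.91 per hour

2.91 per hour


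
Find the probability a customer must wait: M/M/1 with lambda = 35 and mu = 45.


P(wait) = rho = lambda/mu = 35/45 = 0.7778

0.7778


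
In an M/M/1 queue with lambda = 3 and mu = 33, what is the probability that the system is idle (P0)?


P0 = 1 - rho = 1 - 3/33 = 0.9091

0.9091


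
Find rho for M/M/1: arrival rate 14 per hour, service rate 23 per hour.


rho = lambda/mu = 14/23 = 0.6087

0.6087


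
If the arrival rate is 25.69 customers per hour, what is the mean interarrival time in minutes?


Mean interarrival time = 60/lambda = 60/25.69 = 2.34 minutes

2.34 minutes


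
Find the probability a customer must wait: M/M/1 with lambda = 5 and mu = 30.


P(wait) = rho = lambda/mu = 5/30 = 0.1667

0.1667


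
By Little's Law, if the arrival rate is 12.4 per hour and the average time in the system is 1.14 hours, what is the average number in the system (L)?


L = lambda * W = 12.4 * 1.14 = 14.14

14.14


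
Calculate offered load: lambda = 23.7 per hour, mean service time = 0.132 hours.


Offered load a = lambda * E[S] = 23.7 * 0.132 = 3.13 Erlangs

3.13 Erlangs


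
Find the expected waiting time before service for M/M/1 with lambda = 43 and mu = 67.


rho = 43/67; Wq = rho/(mu - lambda) = 0.0267 hours

0.0267 hours


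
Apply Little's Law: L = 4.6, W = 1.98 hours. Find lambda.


lambda = L / W = 4.6 / 1.98 = 2.32 per hour

2.32 per hour


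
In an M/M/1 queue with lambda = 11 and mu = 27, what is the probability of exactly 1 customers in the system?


rho = 11/27; P(n) = (1-rho)*rho^n = (1-11/27)*(11/27)^1 = 0.2414

0.2414


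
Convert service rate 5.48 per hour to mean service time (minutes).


Mean service time = 60/mu = 60/5.48 = 10.95 minutes

10.95 minutes


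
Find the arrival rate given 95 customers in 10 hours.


lambda = total arrivals / time = 95 / 10 = 9.5 per hour

9.5 per hour


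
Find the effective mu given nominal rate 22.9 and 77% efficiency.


Effective rate = mu * efficiency = 22.9 * 0.77 = 17.63 per hour

17.63 per hour


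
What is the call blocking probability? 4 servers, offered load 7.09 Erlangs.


B(N,A) = (A^N/N!) / sum(A^k/k!, k=0..N) with N=4, A=7.09 = 0.532

0.532


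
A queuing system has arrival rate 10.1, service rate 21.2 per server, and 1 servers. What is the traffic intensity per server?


rho = lambda / (c * mu) = 10.1 / (1 * 21.2) = 0.4764

0.4764


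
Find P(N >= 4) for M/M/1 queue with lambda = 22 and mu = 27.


P(N >= 4) = rho^4 = (22/27)^4 = 0.4408

0.4408


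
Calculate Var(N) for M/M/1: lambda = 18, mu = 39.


rho = 18/39; Var(N) = rho/(1-rho)^2 = 1.59

1.59


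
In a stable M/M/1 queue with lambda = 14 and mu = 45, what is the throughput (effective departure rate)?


For a stable queue (lambda < mu), throughput = lambda = 14 per hour

14 per hour


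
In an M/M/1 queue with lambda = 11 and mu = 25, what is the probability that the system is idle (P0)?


P0 = 1 - rho = 1 - 11/25 = 0.56

0.56


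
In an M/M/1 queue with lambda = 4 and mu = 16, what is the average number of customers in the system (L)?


rho = 4/16; L = rho/(1-rho) = 0.33

0.33


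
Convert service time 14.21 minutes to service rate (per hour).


mu = 60 / avg_service_time = 60 / 14.21 = 4.22 per hour

4.22 per hour


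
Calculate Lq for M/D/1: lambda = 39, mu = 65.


M/D/1: Lq = rho^2 / (2*(1-rho)) where rho = 39/65; Lq = 0.45

0.45


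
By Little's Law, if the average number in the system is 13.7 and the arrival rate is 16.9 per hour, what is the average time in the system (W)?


W = L / lambda = 13.7 / 16.9 = 0.8107 hours

0.8107 hours


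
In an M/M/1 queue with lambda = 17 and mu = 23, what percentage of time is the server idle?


Idle fraction = (1 - rho) * 100 = (1 - 17/23) * 100 = 26.1%

26.1%


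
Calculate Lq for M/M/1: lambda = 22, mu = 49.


rho = 22/49; Lq = rho^2/(1-rho) = 0.37

0.37


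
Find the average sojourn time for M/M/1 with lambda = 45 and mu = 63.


W = 1/(mu - lambda) = 1/(63 - 45) = 0.0556 hours

0.0556 hours


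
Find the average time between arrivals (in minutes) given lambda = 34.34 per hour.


Mean interarrival time = 60/lambda = 60/34.34 = 1.75 minutes

1.75 minutes


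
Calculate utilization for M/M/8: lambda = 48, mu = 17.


rho = lambda/(c*mu) = 48/(8*17) = 0.3529

0.3529


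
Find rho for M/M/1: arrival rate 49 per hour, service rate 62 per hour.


rho = lambda/mu = 49/62 = 0.7903

0.7903


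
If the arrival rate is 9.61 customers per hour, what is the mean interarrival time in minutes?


Mean interarrival time = 60/lambda = 60/9.61 = 6.24 minutes

6.24 minutes


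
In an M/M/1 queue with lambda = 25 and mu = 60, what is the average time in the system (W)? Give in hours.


W = 1/(mu - lambda) = 1/(60 - 25) = 0.0286 hours

0.0286 hours


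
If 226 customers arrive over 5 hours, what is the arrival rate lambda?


lambda = total arrivals / time = 226 / 5 = 45.2 per hour

45.2 per hour


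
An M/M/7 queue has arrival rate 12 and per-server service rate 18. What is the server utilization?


rho = lambda/(c*mu) = 12/(7*18) = 0.0952

0.0952


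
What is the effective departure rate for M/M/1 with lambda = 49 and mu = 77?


For a stable queue (lambda < mu), throughput = lambda = 49 per hour

49 per hour


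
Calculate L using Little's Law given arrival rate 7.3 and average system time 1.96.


L = lambda * W = 7.3 * 1.96 = 14.31

14.31


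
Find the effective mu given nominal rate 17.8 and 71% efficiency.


Effective rate = mu * efficiency = 17.8 * 0.71 = 12.64 per hour

12.64 per hour


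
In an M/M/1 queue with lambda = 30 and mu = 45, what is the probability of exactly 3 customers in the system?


rho = 30/45; P(n) = (1-rho)*rho^n = (1-30/45)*(30/45)^3 = 0.0988

0.0988


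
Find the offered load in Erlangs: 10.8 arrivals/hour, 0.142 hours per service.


Offered load a = lambda * E[S] = 10.8 * 0.142 = 1.53 Erlangs

1.53 Erlangs


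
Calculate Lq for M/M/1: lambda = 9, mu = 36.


rho = 9/36; Lq = rho^2/(1-rho) = 0.08

0.08


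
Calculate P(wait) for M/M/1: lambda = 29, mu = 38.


P(wait) = rho = lambda/mu = 29/38 = 0.7632

0.7632


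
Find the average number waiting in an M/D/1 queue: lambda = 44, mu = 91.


M/D/1: Lq = rho^2 / (2*(1-rho)) where rho = 44/91; Lq = 0.23

0.23


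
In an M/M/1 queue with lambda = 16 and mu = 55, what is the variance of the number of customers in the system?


rho = 16/55; Var(N) = rho/(1-rho)^2 = 0.58

0.58


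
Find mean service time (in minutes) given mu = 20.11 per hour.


Mean service time = 60/mu = 60/20.11 = 2.98 minutes

2.98 minutes


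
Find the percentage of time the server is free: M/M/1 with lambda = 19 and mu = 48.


Idle fraction = (1 - rho) * 100 = (1 - 19/48) * 100 = 60.4%

60.4%


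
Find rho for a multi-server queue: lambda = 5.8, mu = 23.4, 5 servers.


rho = lambda / (c * mu) = 5.8 / (5 * 23.4) = 0.0496

0.0496


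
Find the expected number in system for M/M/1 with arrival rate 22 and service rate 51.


rho = 22/51; L = rho/(1-rho) = 0.76

0.76


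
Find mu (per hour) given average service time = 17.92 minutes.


mu = 60 / avg_service_time = 60 / 17.92 = 3.35 per hour

3.35 per hour


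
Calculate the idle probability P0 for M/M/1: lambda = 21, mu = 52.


P0 = 1 - rho = 1 - 21/52 = 0.5962

0.5962


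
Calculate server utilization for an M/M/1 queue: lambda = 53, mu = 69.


rho = lambda/mu = 53/69 = 0.7681

0.7681


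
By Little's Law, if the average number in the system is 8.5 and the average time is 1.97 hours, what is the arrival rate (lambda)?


lambda = L / W = 8.5 / 1.97 = 4.31 per hour

4.31 per hour


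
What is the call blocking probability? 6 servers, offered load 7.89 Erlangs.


B(N,A) = (A^N/N!) / sum(A^k/k!, k=0..N) with N=6, A=7.89 = 0.3837

0.3837


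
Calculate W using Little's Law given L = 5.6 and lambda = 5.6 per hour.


W = L / lambda = 5.6 / 5.6 = 1.0 hours

1.0 hours


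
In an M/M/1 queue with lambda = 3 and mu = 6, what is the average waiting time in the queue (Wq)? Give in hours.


rho = 3/6; Wq = rho/(mu - lambda) = 0.1667 hours

0.1667 hours


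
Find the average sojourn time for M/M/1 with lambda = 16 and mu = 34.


W = 1/(mu - lambda) = 1/(34 - 16) = 0.0556 hours

0.0556 hours


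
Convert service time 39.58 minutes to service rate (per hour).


mu = 60 / avg_service_time = 60 / 39.58 = 1.52 per hour

1.52 per hour


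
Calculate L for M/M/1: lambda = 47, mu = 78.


rho = 47/78; L = rho/(1-rho) = 1.52

1.52


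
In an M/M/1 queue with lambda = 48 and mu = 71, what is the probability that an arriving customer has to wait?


P(wait) = rho = lambda/mu = 48/71 = 0.6761

0.6761


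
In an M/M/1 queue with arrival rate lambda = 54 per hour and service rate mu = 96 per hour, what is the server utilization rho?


rho = lambda/mu = 54/96 = 0.5625

0.5625


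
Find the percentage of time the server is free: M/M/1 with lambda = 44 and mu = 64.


Idle fraction = (1 - rho) * 100 = (1 - 44/64) * 100 = 31.3%

31.3%


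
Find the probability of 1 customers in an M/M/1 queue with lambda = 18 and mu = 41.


rho = 18/41; P(n) = (1-rho)*rho^n = (1-18/41)*(18/41)^1 = 0.2463

0.2463


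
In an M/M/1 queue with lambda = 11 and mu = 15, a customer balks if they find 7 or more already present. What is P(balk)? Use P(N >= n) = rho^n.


P(N >= 7) = rho^7 = (11/15)^7 = 0.1141

0.1141


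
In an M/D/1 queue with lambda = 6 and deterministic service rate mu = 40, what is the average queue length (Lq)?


M/D/1: Lq = rho^2 / (2*(1-rho)) where rho = 6/40; Lq = 0.01

0.01


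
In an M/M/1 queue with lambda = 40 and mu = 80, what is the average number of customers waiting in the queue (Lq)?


rho = 40/80; Lq = rho^2/(1-rho) = 0.5

0.5


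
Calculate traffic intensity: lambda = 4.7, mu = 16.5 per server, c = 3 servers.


rho = lambda / (c * mu) = 4.7 / (3 * 16.5) = 0.0949

0.0949


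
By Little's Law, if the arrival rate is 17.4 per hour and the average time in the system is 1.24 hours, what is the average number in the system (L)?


L = lambda * W = 17.4 * 1.24 = 21.58

21.58


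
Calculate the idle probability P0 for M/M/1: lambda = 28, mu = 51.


P0 = 1 - rho = 1 - 28/51 = 0.451

0.451


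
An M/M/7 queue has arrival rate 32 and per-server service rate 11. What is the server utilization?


rho = lambda/(c*mu) = 32/(7*11) = 0.4156

0.4156


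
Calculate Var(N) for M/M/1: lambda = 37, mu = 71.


rho = 37/71; Var(N) = rho/(1-rho)^2 = 2.27

2.27


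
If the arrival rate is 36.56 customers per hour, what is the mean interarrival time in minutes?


Mean interarrival time = 60/lambda = 60/36.56 = 1.64 minutes

1.64 minutes


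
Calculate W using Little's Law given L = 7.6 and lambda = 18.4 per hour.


W = L / lambda = 7.6 / 18.4 = 0.413 hours

0.413 hours


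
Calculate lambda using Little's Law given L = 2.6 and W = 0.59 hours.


lambda = L / W = 2.6 / 0.59 = 4.41 per hour

4.41 per hour


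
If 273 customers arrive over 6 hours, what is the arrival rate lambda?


lambda = total arrivals / time = 273 / 6 = 45.5 per hour

45.5 per hour


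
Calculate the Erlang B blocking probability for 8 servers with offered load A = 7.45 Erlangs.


B(N,A) = (A^N/N!) / sum(A^k/k!, k=0..N) with N=8, A=7.45 = 0.2046

0.2046


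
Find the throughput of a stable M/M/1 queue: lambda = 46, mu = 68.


For a stable queue (lambda < mu), throughput = lambda = 46 per hour

46 per hour


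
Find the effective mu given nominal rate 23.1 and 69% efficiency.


Effective rate = mu * efficiency = 23.1 * 0.69 = 15.94 per hour

15.94 per hour


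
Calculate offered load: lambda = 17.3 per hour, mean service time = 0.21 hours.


Offered load a = lambda * E[S] = 17.3 * 0.21 = 3.63 Erlangs

3.63 Erlangs


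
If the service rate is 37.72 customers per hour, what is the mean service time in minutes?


Mean service time = 60/mu = 60/37.72 = 1.59 minutes

1.59 minutes


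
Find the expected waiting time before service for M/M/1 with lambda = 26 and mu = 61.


rho = 26/61; Wq = rho/(mu - lambda) = 0.0122 hours

0.0122 hours


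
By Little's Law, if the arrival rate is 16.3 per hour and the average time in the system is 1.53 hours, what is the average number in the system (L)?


L = lambda * W = 16.3 * 1.53 = 24.94

24.94


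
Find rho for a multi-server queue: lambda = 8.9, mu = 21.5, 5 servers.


rho = lambda / (c * mu) = 8.9 / (5 * 21.5) = 0.0828

0.0828


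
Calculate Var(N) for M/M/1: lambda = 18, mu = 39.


rho = 18/39; Var(N) = rho/(1-rho)^2 = 1.59

1.59


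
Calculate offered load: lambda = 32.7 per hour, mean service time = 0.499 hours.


Offered load a = lambda * E[S] = 32.7 * 0.499 = 16.32 Erlangs

16.32 Erlangs


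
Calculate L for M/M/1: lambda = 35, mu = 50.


rho = 35/50; L = rho/(1-rho) = 2.33

2.33


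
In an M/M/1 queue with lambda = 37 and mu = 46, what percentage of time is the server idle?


Idle fraction = (1 - rho) * 100 = (1 - 37/46) * 100 = 19.6%

19.6%


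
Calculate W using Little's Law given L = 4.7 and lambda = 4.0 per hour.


W = L / lambda = 4.7 / 4.0 = 1.175 hours

1.175 hours


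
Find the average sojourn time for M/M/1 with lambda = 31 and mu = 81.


W = 1/(mu - lambda) = 1/(81 - 31) = 0.02 hours

0.02 hours


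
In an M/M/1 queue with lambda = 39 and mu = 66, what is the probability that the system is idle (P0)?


P0 = 1 - rho = 1 - 39/66 = 0.4091

0.4091


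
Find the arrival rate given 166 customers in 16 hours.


lambda = total arrivals / time = 166 / 16 = 10.38 per hour

10.38 per hour


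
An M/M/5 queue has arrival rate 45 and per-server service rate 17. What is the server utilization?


rho = lambda/(c*mu) = 45/(5*17) = 0.5294

0.5294


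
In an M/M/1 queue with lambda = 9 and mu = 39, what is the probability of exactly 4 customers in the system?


rho = 9/39; P(n) = (1-rho)*rho^n = (1-9/39)*(9/39)^4 = 0.0022

0.0022


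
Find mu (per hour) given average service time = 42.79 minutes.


mu = 60 / avg_service_time = 60 / 42.79 = 1.4 per hour

1.4 per hour


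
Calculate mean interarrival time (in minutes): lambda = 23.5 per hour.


Mean interarrival time = 60/lambda = 60/23.5 = 2.55 minutes

2.55 minutes


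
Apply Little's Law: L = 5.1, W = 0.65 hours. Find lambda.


lambda = L / W = 5.1 / 0.65 = 7.85 per hour

7.85 per hour


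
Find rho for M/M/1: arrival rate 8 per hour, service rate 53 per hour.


rho = lambda/mu = 8/53 = 0.1509

0.1509


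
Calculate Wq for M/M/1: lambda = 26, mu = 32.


rho = 26/32; Wq = rho/(mu - lambda) = 0.1354 hours

0.1354 hours


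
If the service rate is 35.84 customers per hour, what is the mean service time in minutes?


Mean service time = 60/mu = 60/35.84 = 1.67 minutes

1.67 minutes


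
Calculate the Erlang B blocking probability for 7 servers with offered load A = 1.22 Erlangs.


B(N,A) = (A^N/N!) / sum(A^k/k!, k=0..N) with N=7, A=1.22 = 0.0002

0.0002


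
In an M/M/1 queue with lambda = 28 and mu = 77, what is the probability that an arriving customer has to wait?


P(wait) = rho = lambda/mu = 28/77 = 0.3636

0.3636


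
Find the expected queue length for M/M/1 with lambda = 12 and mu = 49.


rho = 12/49; Lq = rho^2/(1-rho) = 0.08

0.08


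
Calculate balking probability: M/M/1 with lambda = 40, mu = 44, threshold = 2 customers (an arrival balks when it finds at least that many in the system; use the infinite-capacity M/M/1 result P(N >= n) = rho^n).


P(N >= 2) = rho^2 = (40/44)^2 = 0.8264

0.8264


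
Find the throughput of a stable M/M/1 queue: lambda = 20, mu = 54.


For a stable queue (lambda < mu), throughput = lambda = 20 per hour

20 per hour


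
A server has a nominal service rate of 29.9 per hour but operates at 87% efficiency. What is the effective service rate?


Effective rate = mu * efficiency = 29.9 * 0.87 = 26.01 per hour

26.01 per hour


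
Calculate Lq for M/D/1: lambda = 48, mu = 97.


M/D/1: Lq = rho^2 / (2*(1-rho)) where rho = 48/97; Lq = 0.24

0.24


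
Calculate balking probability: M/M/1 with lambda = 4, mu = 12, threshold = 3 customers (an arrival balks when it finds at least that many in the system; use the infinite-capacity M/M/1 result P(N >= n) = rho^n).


P(N >= 3) = rho^3 = (4/12)^3 = 0.037

0.037


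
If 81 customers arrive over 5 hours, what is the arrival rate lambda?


lambda = total arrivals / time = 81 / 5 = 16.2 per hour

16.2 per hour


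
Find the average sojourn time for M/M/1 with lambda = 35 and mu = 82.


W = 1/(mu - lambda) = 1/(82 - 35) = 0.0213 hours

0.0213 hours


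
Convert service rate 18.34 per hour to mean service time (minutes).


Mean service time = 60/mu = 60/18.34 = 3.27 minutes

3.27 minutes


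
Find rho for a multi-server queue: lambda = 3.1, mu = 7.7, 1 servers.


rho = lambda / (c * mu) = 3.1 / (1 * 7.7) = 0.4026

0.4026


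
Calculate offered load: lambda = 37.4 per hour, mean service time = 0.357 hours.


Offered load a = lambda * E[S] = 37.4 * 0.357 = 13.35 Erlangs

13.35 Erlangs


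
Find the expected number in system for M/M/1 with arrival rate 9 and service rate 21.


rho = 9/21; L = rho/(1-rho) = 0.75

0.75


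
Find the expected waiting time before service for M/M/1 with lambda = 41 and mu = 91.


rho = 41/91; Wq = rho/(mu - lambda) = 0.009 hours

0.009 hours


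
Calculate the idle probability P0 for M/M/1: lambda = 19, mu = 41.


P0 = 1 - rho = 1 - 19/41 = 0.5366

0.5366


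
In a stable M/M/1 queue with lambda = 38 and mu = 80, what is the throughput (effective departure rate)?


For a stable queue (lambda < mu), throughput = lambda = 38 per hour

38 per hour


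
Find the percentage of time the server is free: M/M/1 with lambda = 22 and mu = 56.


Idle fraction = (1 - rho) * 100 = (1 - 22/56) * 100 = 60.7%

60.7%


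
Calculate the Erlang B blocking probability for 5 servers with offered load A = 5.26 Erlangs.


B(N,A) = (A^N/N!) / sum(A^k/k!, k=0..N) with N=5, A=5.26 = 0.3056

0.3056


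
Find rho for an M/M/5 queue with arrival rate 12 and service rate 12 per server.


rho = lambda/(c*mu) = 12/(5*12) = 0.2

0.2


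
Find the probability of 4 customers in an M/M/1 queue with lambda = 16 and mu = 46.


rho = 16/46; P(n) = (1-rho)*rho^n = (1-16/46)*(16/46)^4 = 0.0095

0.0095


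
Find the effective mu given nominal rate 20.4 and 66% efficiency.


Effective rate = mu * efficiency = 20.4 * 0.66 = 13.46 per hour

13.46 per hour


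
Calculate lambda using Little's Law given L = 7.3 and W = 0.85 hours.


lambda = L / W = 7.3 / 0.85 = 8.59 per hour

8.59 per hour


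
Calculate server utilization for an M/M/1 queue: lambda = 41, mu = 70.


rho = lambda/mu = 41/70 = 0.5857

0.5857


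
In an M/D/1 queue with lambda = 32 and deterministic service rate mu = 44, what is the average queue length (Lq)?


M/D/1: Lq = rho^2 / (2*(1-rho)) where rho = 32/44; Lq = 0.97

0.97


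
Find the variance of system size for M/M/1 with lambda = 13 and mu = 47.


rho = 13/47; Var(N) = rho/(1-rho)^2 = 0.53

0.53


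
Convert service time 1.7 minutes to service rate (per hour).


mu = 60 / avg_service_time = 60 / 1.7 = 35.29 per hour

35.29 per hour


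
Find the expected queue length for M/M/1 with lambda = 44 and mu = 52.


rho = 44/52; Lq = rho^2/(1-rho) = 4.65

4.65


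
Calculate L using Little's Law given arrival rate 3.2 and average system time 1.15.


L = lambda * W = 3.2 * 1.15 = 3.68

3.68


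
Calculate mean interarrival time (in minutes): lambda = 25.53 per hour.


Mean interarrival time = 60/lambda = 60/25.53 = 2.35 minutes

2.35 minutes


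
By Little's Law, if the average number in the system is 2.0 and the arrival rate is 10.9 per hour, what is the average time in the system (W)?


W = L / lambda = 2.0 / 10.9 = 0.1835 hours

0.1835 hours


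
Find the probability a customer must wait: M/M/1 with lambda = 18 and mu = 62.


P(wait) = rho = lambda/mu = 18/62 = 0.2903

0.2903


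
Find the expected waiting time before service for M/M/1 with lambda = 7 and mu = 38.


rho = 7/38; Wq = rho/(mu - lambda) = 0.0059 hours

0.0059 hours


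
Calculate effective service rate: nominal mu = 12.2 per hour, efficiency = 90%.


Effective rate = mu * efficiency = 12.2 * 0.9 = 10.98 per hour

10.98 per hour


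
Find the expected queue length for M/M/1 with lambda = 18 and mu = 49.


rho = 18/49; Lq = rho^2/(1-rho) = 0.21

0.21


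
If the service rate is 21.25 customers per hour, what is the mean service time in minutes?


Mean service time = 60/mu = 60/21.25 = 2.82 minutes

2.82 minutes


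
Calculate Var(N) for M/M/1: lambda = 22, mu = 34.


rho = 22/34; Var(N) = rho/(1-rho)^2 = 5.19

5.19


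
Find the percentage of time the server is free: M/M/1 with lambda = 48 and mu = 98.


Idle fraction = (1 - rho) * 100 = (1 - 48/98) * 100 = 51.0%

51.0%


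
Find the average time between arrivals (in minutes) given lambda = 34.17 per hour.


Mean interarrival time = 60/lambda = 60/34.17 = 1.76 minutes

1.76 minutes


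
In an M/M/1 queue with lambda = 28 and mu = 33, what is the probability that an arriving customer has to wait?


P(wait) = rho = lambda/mu = 28/33 = 0.8485

0.8485


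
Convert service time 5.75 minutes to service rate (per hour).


mu = 60 / avg_service_time = 60 / 5.75 = 10.43 per hour

10.43 per hour


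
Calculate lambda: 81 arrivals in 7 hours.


lambda = total arrivals / time = 81 / 7 = 11.57 per hour

11.57 per hour


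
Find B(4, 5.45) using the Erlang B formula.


B(N,A) = (A^N/N!) / sum(A^k/k!, k=0..N) with N=4, A=5.45 = 0.4323

0.4323


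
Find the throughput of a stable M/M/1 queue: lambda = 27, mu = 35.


For a stable queue (lambda < mu), throughput = lambda = 27 per hour

27 per hour


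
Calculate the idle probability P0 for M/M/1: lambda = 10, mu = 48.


P0 = 1 - rho = 1 - 10/48 = 0.7917

0.7917


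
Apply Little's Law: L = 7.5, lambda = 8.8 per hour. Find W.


W = L / lambda = 7.5 / 8.8 = 0.8523 hours

0.8523 hours


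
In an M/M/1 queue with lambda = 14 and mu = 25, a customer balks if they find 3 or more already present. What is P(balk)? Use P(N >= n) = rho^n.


P(N >= 3) = rho^3 = (14/25)^3 = 0.1756

0.1756


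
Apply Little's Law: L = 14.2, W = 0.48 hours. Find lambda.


lambda = L / W = 14.2 / 0.48 = 29.58 per hour

29.58 per hour


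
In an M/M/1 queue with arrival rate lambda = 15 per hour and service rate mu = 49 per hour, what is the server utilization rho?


rho = lambda/mu = 15/49 = 0.3061

0.3061


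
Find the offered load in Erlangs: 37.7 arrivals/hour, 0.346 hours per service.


Offered load a = lambda * E[S] = 37.7 * 0.346 = 13.04 Erlangs

13.04 Erlangs


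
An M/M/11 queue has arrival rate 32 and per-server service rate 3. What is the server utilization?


rho = lambda/(c*mu) = 32/(11*3) = 0.9697

0.9697


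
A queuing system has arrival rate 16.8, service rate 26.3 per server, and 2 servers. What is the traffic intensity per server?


rho = lambda / (c * mu) = 16.8 / (2 * 26.3) = 0.3194

0.3194


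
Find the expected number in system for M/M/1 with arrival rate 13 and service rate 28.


rho = 13/28; L = rho/(1-rho) = 0.87

0.87


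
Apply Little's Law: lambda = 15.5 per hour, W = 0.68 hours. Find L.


L = lambda * W = 15.5 * 0.68 = 10.54

10.54


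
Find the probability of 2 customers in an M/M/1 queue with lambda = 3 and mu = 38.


rho = 3/38; P(n) = (1-rho)*rho^n = (1-3/38)*(3/38)^2 = 0.0057

0.0057


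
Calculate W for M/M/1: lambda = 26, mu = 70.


W = 1/(mu - lambda) = 1/(70 - 26) = 0.0227 hours

0.0227 hours


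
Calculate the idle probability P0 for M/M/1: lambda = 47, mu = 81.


P0 = 1 - rho = 1 - 47/81 = 0.4198

0.4198


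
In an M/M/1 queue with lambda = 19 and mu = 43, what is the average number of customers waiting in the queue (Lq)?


rho = 19/43; Lq = rho^2/(1-rho) = 0.35

0.35


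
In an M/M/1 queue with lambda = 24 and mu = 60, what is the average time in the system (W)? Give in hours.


W = 1/(mu - lambda) = 1/(60 - 24) = 0.0278 hours

0.0278 hours


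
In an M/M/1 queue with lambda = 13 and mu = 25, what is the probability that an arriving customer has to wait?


P(wait) = rho = lambda/mu = 13/25 = 0.52

0.52


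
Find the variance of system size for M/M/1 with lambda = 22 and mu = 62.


rho = 22/62; Var(N) = rho/(1-rho)^2 = 0.85

0.85


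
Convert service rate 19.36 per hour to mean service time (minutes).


Mean service time = 60/mu = 60/19.36 = 3.1 minutes

3.1 minutes


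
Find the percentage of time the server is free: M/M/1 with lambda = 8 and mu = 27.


Idle fraction = (1 - rho) * 100 = (1 - 8/27) * 100 = 70.4%

70.4%


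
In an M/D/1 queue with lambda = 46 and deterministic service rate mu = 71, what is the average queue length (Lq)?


M/D/1: Lq = rho^2 / (2*(1-rho)) where rho = 46/71; Lq = 0.6

0.6


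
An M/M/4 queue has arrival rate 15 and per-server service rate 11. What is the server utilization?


rho = lambda/(c*mu) = 15/(4*11) = 0.3409

0.3409


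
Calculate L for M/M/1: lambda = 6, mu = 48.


rho = 6/48; L = rho/(1-rho) = 0.14

0.14


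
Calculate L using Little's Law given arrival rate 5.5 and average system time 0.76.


L = lambda * W = 5.5 * 0.76 = 4.18

4.18


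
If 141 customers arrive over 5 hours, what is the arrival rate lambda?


lambda = total arrivals / time = 141 / 5 = 28.2 per hour

28.2 per hour


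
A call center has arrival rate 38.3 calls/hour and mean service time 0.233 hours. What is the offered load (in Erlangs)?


Offered load a = lambda * E[S] = 38.3 * 0.233 = 8.92 Erlangs

8.92 Erlangs


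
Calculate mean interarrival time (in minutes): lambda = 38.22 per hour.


Mean interarrival time = 60/lambda = 60/38.22 = 1.57 minutes

1.57 minutes


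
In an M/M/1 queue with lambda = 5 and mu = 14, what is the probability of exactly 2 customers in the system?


rho = 5/14; P(n) = (1-rho)*rho^n = (1-5/14)*(5/14)^2 = 0.082

0.082


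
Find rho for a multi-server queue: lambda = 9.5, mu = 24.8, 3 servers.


rho = lambda / (c * mu) = 9.5 / (3 * 24.8) = 0.1277

0.1277


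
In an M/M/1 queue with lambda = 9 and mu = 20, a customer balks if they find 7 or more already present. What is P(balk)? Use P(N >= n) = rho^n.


P(N >= 7) = rho^7 = (9/20)^7 = 0.0037

0.0037


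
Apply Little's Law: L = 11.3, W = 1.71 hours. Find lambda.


lambda = L / W = 11.3 / 1.71 = 6.61 per hour

6.61 per hour


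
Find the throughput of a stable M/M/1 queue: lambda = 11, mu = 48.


For a stable queue (lambda < mu), throughput = lambda = 11 per hour

11 per hour


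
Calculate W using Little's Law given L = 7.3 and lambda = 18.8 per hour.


W = L / lambda = 7.3 / 18.8 = 0.3883 hours

0.3883 hours


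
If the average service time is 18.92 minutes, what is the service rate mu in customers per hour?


mu = 60 / avg_service_time = 60 / 18.92 = 3.17 per hour

3.17 per hour


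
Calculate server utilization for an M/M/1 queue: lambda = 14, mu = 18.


rho = lambda/mu = 14/18 = 0.7778

0.7778


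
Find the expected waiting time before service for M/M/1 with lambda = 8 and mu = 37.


rho = 8/37; Wq = rho/(mu - lambda) = 0.0075 hours

0.0075 hours


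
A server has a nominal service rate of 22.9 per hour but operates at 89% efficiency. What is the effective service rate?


Effective rate = mu * efficiency = 22.9 * 0.89 = 20.38 per hour

20.38 per hour


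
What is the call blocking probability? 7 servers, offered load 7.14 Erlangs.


B(N,A) = (A^N/N!) / sum(A^k/k!, k=0..N) with N=7, A=7.14 = 0.2575

0.2575


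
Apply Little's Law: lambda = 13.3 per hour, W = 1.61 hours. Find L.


L = lambda * W = 13.3 * 1.61 = 21.41

21.41


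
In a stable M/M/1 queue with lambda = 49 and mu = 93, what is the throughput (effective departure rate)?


For a stable queue (lambda < mu), throughput = lambda = 49 per hour

49 per hour


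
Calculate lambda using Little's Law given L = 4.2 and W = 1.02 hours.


lambda = L / W = 4.2 / 1.02 = 4.12 per hour

4.12 per hour


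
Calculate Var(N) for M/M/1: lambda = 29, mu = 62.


rho = 29/62; Var(N) = rho/(1-rho)^2 = 1.65

1.65


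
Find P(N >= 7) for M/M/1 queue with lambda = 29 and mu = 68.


P(N >= 7) = rho^7 = (29/68)^7 = 0.0026

0.0026


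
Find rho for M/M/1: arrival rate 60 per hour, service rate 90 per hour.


rho = lambda/mu = 60/90 = 0.6667

0.6667


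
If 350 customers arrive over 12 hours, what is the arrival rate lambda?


lambda = total arrivals / time = 350 / 12 = 29.17 per hour

29.17 per hour


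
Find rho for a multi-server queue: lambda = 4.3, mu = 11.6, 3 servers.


rho = lambda / (c * mu) = 4.3 / (3 * 11.6) = 0.1236

0.1236


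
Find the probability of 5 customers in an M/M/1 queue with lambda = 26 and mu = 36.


rho = 26/36; P(n) = (1-rho)*rho^n = (1-26/36)*(26/36)^5 = 0.0546

0.0546


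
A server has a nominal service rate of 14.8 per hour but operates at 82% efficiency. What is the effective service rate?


Effective rate = mu * efficiency = 14.8 * 0.82 = 12.14 per hour

12.14 per hour


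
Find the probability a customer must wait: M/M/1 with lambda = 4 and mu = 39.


P(wait) = rho = lambda/mu = 4/39 = 0.1026

0.1026


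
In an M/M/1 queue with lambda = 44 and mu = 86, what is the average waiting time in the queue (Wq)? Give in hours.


rho = 44/86; Wq = rho/(mu - lambda) = 0.0122 hours

0.0122 hours


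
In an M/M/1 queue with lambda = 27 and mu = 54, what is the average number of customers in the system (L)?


rho = 27/54; L = rho/(1-rho) = 1.0

1.0


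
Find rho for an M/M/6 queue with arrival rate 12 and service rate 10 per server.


rho = lambda/(c*mu) = 12/(6*10) = 0.2

0.2


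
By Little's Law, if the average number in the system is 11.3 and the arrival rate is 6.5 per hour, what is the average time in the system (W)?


W = L / lambda = 11.3 / 6.5 = 1.7385 hours

1.7385 hours


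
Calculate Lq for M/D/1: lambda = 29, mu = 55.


M/D/1: Lq = rho^2 / (2*(1-rho)) where rho = 29/55; Lq = 0.29

0.29


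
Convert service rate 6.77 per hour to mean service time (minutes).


Mean service time = 60/mu = 60/6.77 = 8.86 minutes

8.86 minutes


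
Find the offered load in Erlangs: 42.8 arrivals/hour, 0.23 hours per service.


Offered load a = lambda * E[S] = 42.8 * 0.23 = 9.84 Erlangs

9.84 Erlangs
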